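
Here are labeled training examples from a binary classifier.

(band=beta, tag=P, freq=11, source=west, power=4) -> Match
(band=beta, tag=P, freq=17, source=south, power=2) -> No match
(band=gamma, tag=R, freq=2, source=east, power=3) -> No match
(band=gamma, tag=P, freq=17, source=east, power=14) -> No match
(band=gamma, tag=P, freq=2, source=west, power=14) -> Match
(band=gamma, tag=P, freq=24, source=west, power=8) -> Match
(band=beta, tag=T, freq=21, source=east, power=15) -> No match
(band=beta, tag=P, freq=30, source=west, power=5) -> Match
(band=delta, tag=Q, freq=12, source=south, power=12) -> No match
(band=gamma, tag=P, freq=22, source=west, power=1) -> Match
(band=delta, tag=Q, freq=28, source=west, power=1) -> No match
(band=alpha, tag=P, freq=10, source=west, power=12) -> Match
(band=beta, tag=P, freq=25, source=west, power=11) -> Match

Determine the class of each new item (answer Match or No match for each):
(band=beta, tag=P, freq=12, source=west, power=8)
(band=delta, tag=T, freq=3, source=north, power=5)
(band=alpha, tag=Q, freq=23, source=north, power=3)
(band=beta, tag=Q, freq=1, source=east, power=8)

The distinguishing property — source is west AND tag is P — holds for all the 'Match' cases and none of the 'No match' cases.
(band=beta, tag=P, freq=12, source=west, power=8) — source is west, tag is P, hence Match.
(band=delta, tag=T, freq=3, source=north, power=5) — source is north, tag is T, hence No match.
(band=alpha, tag=Q, freq=23, source=north, power=3) — source is north, tag is Q, hence No match.
(band=beta, tag=Q, freq=1, source=east, power=8) — source is east, tag is Q, hence No match.

Match, No match, No match, No match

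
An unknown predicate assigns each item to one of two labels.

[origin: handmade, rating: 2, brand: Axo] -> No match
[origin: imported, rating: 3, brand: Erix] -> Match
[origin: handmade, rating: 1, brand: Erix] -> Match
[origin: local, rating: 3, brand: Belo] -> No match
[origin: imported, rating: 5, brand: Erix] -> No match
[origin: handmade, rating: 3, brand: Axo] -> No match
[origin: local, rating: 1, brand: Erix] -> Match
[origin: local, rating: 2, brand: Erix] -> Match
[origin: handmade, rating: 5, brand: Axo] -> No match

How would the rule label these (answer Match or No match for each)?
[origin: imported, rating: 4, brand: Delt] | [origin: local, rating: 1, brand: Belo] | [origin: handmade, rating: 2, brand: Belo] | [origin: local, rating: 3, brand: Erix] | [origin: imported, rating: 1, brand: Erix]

No match, No match, No match, Match, Match

'Match' ⟺ brand is Erix AND rating ≤ 3.
[origin: imported, rating: 4, brand: Delt] → brand is Delt, rating = 4 → No match.
[origin: local, rating: 1, brand: Belo] → brand is Belo, rating = 1 → No match.
[origin: handmade, rating: 2, brand: Belo] → brand is Belo, rating = 2 → No match.
[origin: local, rating: 3, brand: Erix] → brand is Erix, rating = 3 → Match.
[origin: imported, rating: 1, brand: Erix] → brand is Erix, rating = 1 → Match.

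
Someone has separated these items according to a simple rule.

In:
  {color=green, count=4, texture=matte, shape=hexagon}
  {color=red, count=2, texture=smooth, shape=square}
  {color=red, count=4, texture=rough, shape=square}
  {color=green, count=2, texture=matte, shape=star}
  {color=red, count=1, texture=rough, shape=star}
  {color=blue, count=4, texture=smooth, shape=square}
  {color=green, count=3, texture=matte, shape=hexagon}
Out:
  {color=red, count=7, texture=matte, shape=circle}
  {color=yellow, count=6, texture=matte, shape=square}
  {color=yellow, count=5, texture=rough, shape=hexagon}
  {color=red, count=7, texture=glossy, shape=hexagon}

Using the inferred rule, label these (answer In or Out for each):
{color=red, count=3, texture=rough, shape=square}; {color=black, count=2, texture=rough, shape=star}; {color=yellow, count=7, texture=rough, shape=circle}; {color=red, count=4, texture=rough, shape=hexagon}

In, In, Out, In

'In' ⟺ count ≤ 4.
In: {color=red, count=3, texture=rough, shape=square}, since count = 3.
In: {color=black, count=2, texture=rough, shape=star}, since count = 2.
Out: {color=yellow, count=7, texture=rough, shape=circle}, since count = 7.
In: {color=red, count=4, texture=rough, shape=hexagon}, since count = 4.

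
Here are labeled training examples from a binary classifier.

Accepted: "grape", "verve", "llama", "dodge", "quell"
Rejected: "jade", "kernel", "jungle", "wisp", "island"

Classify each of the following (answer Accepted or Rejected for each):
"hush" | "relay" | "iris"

Rejected, Accepted, Rejected

The simplest hypothesis consistent with all the labels is: odd length.
"hush": length 4, does not fit → Rejected.
"relay": length 5, checks out → Accepted.
"iris": length 4, does not fit → Rejected.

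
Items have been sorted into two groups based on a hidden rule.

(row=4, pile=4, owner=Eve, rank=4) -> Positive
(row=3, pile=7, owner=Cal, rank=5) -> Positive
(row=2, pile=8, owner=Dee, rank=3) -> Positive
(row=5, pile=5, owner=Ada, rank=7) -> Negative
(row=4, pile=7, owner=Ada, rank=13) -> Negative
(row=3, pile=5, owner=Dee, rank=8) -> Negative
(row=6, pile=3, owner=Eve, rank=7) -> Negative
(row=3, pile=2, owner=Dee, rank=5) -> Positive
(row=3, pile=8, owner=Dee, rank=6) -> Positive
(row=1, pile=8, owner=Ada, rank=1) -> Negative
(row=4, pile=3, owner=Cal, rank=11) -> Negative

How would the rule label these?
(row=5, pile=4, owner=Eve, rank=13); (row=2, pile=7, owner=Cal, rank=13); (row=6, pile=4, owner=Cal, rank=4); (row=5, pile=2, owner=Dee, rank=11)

The classifier is using: row ≥ 2 AND rank ≤ 6.

Negative, Negative, Positive, Negative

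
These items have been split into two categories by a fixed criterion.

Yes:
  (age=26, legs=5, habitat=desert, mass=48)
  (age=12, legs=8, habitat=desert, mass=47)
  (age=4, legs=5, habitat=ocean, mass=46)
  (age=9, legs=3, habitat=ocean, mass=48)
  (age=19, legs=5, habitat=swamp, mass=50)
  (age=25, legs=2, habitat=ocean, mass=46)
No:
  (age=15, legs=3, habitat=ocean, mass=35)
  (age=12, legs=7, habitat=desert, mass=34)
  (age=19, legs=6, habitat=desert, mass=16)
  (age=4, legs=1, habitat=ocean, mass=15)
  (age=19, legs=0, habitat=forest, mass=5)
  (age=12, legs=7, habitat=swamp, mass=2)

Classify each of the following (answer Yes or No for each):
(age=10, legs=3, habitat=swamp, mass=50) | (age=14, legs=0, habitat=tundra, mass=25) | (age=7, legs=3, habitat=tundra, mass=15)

Yes, No, No

The pattern is that an item is 'Yes' exactly when: mass ≥ 46.
(age=10, legs=3, habitat=swamp, mass=50): mass = 50, satisfies this → Yes.
(age=14, legs=0, habitat=tundra, mass=25): mass = 25, does not satisfy this → No.
(age=7, legs=3, habitat=tundra, mass=15): mass = 15, does not satisfy this → No.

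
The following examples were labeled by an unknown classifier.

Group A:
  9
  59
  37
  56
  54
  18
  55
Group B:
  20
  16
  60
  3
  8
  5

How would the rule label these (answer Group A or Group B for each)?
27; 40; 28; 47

Group A, Group B, Group A, Group A

The classifier is using: digit sum ≥ 9.
27 → digit sum 2+7 = 9 → Group A. 40 → digit sum 4+0 = 4 → Group B. 28 → digit sum 2+8 = 10 → Group A. 47 → digit sum 4+7 = 11 → Group A.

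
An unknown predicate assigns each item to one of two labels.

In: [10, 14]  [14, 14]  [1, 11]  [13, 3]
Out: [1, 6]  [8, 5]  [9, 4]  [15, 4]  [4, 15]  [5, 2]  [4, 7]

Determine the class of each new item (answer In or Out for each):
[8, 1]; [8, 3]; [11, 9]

The classifier is using: sum is even.
[8, 1]: Out (8+1 = 9).
[8, 3]: Out (8+3 = 11).
[11, 9]: In (11+9 = 20).

Out, Out, In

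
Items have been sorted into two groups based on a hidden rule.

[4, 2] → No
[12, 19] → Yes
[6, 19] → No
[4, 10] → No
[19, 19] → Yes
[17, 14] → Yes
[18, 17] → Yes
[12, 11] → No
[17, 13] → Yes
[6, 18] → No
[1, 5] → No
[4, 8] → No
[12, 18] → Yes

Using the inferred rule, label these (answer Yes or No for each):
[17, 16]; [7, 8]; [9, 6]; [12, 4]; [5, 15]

Rule: sum ≥ 30. This holds for each 'Yes' example and fails for each 'No' one.
[17, 16]: 17+16 = 33 — passes, so Yes.
[7, 8]: 7+8 = 15 — lacks this property, so No.
[9, 6]: 9+6 = 15 — lacks this property, so No.
[12, 4]: 12+4 = 16 — lacks this property, so No.
[5, 15]: 5+15 = 20 — lacks this property, so No.

Yes, No, No, No, No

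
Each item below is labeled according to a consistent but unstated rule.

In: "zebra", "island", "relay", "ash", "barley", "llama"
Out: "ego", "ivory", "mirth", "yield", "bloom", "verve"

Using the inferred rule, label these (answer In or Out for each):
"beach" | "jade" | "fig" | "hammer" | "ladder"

In, In, Out, In, In

The common property of the 'In' items is: contains 'a'. No 'Out' item has it.
"beach" → has 'a' → In.
"jade" → has 'a' → In.
"fig" → no 'a' → Out.
"hammer" → has 'a' → In.
"ladder" → has 'a' → In.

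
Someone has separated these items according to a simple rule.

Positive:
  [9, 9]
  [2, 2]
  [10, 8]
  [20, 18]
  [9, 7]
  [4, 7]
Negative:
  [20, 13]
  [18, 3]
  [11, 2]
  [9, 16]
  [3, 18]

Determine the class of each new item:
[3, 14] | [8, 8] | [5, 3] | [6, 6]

The pattern is that an item is 'Positive' exactly when: |first − second| ≤ 3.
[3, 14]: |3−14| = 11 — lacks this property, so Negative. [8, 8]: |8−8| = 0 — meets the rule, so Positive. [5, 3]: |5−3| = 2 — meets the rule, so Positive. [6, 6]: |6−6| = 0 — meets the rule, so Positive.

Negative, Positive, Positive, Positive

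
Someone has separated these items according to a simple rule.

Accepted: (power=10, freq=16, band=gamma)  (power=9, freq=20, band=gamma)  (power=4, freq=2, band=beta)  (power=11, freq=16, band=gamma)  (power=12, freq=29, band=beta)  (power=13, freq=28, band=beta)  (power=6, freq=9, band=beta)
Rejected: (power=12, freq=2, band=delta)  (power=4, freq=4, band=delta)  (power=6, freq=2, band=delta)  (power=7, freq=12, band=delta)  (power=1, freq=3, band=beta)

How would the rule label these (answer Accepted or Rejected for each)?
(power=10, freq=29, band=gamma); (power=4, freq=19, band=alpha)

The simplest hypothesis consistent with all the labels is: band is not delta AND power ≥ 4.

Accepted, Accepted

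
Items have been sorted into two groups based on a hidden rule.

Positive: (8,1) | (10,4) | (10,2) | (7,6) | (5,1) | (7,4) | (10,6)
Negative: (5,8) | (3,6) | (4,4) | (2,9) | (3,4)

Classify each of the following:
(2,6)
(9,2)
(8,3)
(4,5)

The simplest hypothesis consistent with all the labels is: first > second.
(2,6): 2 < 6, lacks this property → Negative. (9,2): 9 > 2, passes → Positive. (8,3): 8 > 3, passes → Positive. (4,5): 4 < 5, lacks this property → Negative.

Negative, Positive, Positive, Negative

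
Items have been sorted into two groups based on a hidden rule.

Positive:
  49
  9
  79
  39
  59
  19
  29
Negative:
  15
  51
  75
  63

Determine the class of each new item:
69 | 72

The pattern is that an item is 'Positive' exactly when: ends in digit 9.

Positive, Negative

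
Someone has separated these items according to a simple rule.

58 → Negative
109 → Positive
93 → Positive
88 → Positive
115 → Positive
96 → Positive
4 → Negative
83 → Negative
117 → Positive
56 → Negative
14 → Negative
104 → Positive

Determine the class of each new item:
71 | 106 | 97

Negative, Positive, Positive

The simplest hypothesis consistent with all the labels is: at least 88.
71: 71 < 88, fails this test → Negative. 106: 106 ≥ 88, meets the rule → Positive. 97: 97 ≥ 88, meets the rule → Positive.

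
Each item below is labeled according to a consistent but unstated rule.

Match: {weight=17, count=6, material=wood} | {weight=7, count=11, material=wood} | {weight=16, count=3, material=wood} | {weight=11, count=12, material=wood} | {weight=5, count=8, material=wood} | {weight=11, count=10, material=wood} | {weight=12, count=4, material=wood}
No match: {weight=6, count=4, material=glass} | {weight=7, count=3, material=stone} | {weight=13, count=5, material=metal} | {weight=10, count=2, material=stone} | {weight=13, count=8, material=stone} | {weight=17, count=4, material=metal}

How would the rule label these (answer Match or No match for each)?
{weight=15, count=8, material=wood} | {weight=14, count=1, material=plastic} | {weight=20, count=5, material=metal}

The distinguishing property — material is wood — holds for all the 'Match' cases and none of the 'No match' cases.
Match: {weight=15, count=8, material=wood}, since material is wood. No match: {weight=14, count=1, material=plastic}, since material is plastic. No match: {weight=20, count=5, material=metal}, since material is metal.

Match, No match, No match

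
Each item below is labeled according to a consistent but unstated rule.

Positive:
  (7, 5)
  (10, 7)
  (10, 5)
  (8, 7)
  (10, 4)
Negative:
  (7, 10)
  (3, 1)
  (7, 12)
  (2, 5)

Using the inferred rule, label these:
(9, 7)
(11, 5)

Rule: first > second AND sum ≥ 7. This holds for each 'Positive' example and fails for each 'Negative' one.
(9, 7): Positive (9 > 7, 9+7 = 16).
(11, 5): Positive (11 > 5, 11+5 = 16).

Positive, Positive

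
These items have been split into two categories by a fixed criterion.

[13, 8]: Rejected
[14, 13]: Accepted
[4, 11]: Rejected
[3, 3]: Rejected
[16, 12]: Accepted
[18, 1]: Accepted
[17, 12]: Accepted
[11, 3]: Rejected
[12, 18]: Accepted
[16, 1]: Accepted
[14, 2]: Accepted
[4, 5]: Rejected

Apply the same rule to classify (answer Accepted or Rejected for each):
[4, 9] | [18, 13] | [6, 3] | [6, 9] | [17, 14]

'Accepted' ⟺ max ≥ 14.
[4, 9]: max 9 — does not satisfy this, so Rejected. [18, 13]: max 18 — matches, so Accepted. [6, 3]: max 6 — does not satisfy this, so Rejected. [6, 9]: max 9 — does not satisfy this, so Rejected. [17, 14]: max 17 — matches, so Accepted.

Rejected, Accepted, Rejected, Rejected, Accepted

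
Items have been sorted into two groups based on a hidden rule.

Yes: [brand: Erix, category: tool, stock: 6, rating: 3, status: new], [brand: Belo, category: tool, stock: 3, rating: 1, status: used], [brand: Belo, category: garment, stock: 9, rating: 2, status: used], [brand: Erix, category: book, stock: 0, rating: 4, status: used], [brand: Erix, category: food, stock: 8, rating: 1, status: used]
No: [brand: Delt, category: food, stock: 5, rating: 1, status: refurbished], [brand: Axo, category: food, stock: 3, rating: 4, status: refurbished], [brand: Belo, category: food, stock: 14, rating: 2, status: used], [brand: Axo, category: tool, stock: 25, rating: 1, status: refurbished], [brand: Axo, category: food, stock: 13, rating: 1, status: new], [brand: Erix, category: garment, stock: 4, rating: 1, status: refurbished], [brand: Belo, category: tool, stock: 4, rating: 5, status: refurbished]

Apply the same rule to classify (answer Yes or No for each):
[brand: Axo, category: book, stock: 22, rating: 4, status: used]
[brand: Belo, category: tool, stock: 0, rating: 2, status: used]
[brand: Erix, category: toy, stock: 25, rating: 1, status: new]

No, Yes, No

The common property of the 'Yes' items is: status is not refurbished AND stock ≤ 9. No 'No' item has it.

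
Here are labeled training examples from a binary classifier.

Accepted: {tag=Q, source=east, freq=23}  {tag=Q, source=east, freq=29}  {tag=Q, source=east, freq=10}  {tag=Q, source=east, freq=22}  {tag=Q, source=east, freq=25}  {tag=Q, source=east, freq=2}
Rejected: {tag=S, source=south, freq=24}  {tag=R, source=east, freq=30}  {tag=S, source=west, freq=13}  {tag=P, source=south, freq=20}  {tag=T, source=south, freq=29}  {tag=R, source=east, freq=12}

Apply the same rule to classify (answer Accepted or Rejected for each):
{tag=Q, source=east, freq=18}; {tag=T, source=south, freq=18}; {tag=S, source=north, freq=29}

Accepted, Rejected, Rejected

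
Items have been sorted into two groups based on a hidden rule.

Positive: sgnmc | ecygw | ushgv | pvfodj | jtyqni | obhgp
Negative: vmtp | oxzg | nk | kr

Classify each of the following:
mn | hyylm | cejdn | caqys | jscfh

Negative, Positive, Positive, Positive, Positive

The classifier is using: length ≥ 5.
mn: length 2 — does not fit, so Negative.
hyylm: length 5 — satisfies this, so Positive.
cejdn: length 5 — satisfies this, so Positive.
caqys: length 5 — satisfies this, so Positive.
jscfh: length 5 — satisfies this, so Positive.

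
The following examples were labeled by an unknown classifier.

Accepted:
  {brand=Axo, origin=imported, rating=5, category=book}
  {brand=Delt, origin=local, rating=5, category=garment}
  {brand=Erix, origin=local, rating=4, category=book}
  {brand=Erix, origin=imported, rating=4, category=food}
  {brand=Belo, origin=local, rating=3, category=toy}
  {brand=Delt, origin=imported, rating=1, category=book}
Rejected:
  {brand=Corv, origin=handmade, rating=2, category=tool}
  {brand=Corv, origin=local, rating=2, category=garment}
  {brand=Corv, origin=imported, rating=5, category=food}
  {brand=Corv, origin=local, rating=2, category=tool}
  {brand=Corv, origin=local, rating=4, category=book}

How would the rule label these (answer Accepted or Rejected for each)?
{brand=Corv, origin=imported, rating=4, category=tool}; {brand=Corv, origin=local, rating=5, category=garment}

A rule that fits every label: brand is not Corv — true of each 'Accepted' example, false of each 'Rejected' one.
{brand=Corv, origin=imported, rating=4, category=tool} — brand is Corv, hence Rejected.
{brand=Corv, origin=local, rating=5, category=garment} — brand is Corv, hence Rejected.

Rejected, Rejected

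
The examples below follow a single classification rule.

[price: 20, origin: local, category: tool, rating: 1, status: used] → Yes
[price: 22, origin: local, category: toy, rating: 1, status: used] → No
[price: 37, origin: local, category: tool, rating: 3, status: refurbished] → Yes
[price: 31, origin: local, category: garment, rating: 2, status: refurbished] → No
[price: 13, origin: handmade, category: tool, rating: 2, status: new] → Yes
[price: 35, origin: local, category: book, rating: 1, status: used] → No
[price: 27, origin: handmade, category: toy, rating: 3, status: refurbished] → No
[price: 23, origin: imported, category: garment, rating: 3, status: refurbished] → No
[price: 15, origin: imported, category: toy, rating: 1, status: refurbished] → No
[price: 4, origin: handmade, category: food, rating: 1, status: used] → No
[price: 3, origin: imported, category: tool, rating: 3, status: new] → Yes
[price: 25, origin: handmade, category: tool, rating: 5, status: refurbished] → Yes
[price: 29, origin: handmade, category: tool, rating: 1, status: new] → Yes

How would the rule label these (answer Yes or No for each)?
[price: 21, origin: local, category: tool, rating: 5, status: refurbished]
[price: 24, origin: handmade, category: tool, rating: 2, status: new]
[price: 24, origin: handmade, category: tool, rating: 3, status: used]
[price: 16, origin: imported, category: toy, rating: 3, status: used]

Every 'Yes' example satisfies: category is tool. None of the 'No' examples do.
Yes: [price: 21, origin: local, category: tool, rating: 5, status: refurbished], since category is tool.
Yes: [price: 24, origin: handmade, category: tool, rating: 2, status: new], since category is tool.
Yes: [price: 24, origin: handmade, category: tool, rating: 3, status: used], since category is tool.
No: [price: 16, origin: imported, category: toy, rating: 3, status: used], since category is toy.

Yes, Yes, Yes, No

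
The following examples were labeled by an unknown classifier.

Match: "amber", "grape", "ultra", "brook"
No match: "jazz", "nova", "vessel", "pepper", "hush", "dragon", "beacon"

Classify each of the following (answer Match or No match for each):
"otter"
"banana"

Match, No match

The classifier is using: odd length.
"otter" — length 5, hence Match. "banana" — length 6, hence No match.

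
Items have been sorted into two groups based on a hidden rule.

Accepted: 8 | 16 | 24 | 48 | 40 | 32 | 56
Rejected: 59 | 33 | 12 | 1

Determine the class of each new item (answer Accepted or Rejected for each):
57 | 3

The simplest hypothesis consistent with all the labels is: multiple of 8.
Rejected: 57, since 57 = 8·7 + 1.
Rejected: 3, since 3 = 8·0 + 3.

Rejected, Rejected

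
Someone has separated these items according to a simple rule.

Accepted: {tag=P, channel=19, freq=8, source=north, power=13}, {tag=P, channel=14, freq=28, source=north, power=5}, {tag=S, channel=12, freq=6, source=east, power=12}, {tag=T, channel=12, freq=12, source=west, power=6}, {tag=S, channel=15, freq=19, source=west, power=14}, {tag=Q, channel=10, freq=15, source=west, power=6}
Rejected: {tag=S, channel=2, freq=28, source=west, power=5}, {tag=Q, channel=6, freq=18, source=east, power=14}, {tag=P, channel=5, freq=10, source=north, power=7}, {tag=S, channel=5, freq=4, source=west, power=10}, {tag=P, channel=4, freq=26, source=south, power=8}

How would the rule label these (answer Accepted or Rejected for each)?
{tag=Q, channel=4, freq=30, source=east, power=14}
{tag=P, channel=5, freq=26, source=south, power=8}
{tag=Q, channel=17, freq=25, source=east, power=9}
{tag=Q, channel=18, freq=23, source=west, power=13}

Rejected, Rejected, Accepted, Accepted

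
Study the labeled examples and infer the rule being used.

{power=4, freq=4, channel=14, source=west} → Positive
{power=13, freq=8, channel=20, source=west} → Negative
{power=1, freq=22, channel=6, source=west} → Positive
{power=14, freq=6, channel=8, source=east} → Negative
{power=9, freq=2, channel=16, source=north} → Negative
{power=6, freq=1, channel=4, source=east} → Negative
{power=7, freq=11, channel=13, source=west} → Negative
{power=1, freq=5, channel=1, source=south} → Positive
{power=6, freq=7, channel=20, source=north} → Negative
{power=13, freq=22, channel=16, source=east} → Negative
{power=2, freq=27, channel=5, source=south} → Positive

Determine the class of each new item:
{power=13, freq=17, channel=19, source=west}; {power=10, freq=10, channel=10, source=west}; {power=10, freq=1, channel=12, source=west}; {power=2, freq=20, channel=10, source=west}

Negative, Negative, Negative, Positive

One predicate separates the groups cleanly: power ≤ 4.
{power=13, freq=17, channel=19, source=west}: power = 13, does not fit → Negative.
{power=10, freq=10, channel=10, source=west}: power = 10, does not fit → Negative.
{power=10, freq=1, channel=12, source=west}: power = 10, does not fit → Negative.
{power=2, freq=20, channel=10, source=west}: power = 2, meets the rule → Positive.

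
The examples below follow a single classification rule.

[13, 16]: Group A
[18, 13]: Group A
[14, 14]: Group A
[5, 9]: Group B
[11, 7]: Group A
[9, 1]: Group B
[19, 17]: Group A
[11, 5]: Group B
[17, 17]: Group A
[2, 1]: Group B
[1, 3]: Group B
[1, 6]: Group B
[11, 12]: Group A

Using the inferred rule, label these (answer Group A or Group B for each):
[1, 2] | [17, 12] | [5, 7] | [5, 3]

A rule that fits every label: sum ≥ 18 — true of each 'Group A' example, false of each 'Group B' one.
Group B: [1, 2], since 1+2 = 3. Group A: [17, 12], since 17+12 = 29. Group B: [5, 7], since 5+7 = 12. Group B: [5, 3], since 5+3 = 8.

Group B, Group A, Group B, Group B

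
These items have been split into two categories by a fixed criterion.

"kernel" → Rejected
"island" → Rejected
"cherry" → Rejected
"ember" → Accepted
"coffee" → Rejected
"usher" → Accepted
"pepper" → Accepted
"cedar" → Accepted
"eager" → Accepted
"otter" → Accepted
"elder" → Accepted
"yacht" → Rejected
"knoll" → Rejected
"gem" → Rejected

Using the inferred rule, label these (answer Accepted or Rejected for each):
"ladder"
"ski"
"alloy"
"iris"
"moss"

Accepted, Rejected, Rejected, Rejected, Rejected

The simplest hypothesis consistent with all the labels is: ends with 'r'.
"ladder" — ends with 'r', hence Accepted. "ski" — ends with 'i', hence Rejected. "alloy" — ends with 'y', hence Rejected. "iris" — ends with 's', hence Rejected. "moss" — ends with 's', hence Rejected.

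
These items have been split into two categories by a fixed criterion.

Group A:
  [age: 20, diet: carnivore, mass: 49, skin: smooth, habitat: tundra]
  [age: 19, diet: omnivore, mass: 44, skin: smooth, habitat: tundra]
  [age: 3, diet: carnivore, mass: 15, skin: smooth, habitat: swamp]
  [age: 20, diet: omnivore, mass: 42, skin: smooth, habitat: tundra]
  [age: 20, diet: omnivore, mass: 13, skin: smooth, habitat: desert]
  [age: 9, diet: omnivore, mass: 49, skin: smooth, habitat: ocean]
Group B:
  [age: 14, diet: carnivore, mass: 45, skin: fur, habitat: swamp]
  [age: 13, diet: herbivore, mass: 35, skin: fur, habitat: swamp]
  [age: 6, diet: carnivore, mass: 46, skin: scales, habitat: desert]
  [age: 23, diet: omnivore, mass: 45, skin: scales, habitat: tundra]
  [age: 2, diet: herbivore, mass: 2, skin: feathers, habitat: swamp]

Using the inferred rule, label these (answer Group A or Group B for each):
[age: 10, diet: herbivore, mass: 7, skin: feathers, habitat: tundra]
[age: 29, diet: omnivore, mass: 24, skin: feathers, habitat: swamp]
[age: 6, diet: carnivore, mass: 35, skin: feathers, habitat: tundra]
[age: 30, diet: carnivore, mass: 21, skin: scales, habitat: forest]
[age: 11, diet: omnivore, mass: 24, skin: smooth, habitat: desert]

One predicate separates the groups cleanly: skin is smooth.

Group B, Group B, Group B, Group B, Group A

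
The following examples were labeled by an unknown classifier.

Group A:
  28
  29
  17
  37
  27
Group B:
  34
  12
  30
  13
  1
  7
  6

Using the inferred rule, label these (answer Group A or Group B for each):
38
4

Group A, Group B

A rule that fits every label: digit sum ≥ 8 — true of each 'Group A' example, false of each 'Group B' one.
38: digit sum 3+8 = 11 — matches, so Group A. 4: digit sum 4 — lacks this property, so Group B.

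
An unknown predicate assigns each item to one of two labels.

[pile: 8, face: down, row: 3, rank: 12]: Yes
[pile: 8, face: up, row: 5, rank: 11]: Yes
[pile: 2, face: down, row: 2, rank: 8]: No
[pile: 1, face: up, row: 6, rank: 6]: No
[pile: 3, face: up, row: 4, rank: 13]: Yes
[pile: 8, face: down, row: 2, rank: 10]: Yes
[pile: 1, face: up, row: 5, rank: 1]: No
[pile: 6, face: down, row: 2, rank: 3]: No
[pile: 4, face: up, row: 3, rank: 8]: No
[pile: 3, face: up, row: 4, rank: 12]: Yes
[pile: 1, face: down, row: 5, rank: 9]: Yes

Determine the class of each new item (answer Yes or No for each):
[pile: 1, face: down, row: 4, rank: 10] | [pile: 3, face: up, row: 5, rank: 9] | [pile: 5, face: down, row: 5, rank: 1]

A rule that fits every label: rank ≥ 9 — true of each 'Yes' example, false of each 'No' one.
[pile: 1, face: down, row: 4, rank: 10]: rank = 10, fits → Yes. [pile: 3, face: up, row: 5, rank: 9]: rank = 9, fits → Yes. [pile: 5, face: down, row: 5, rank: 1]: rank = 1, does not pass → No.

Yes, Yes, No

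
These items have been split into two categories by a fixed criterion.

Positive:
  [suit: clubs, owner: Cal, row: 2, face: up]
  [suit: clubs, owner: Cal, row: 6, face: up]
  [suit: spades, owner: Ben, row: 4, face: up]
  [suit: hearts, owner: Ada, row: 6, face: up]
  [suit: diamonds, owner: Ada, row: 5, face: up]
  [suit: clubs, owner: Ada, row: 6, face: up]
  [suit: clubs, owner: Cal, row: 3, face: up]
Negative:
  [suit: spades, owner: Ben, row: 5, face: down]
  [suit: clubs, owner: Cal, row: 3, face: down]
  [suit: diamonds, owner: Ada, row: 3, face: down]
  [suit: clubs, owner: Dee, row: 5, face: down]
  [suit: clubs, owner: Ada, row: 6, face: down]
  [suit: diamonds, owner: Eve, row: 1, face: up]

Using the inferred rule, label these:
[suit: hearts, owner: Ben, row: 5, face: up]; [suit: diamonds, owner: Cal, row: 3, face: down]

All 'Positive' examples share one property — face is up AND row ≥ 2 — and every 'Negative' example lacks it.

Positive, Negative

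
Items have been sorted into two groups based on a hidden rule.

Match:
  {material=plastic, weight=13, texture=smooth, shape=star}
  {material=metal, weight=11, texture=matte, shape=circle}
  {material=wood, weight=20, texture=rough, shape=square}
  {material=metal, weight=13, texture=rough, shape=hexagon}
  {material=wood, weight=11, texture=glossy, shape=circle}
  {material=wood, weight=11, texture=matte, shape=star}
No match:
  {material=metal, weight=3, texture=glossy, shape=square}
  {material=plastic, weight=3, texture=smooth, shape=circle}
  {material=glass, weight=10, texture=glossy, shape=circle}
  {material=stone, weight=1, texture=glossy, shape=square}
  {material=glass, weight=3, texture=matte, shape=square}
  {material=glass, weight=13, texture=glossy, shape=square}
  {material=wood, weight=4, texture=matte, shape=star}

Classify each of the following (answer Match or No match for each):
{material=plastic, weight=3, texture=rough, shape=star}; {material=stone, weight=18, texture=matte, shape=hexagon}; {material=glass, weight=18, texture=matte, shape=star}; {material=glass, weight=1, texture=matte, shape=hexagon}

No match, Match, No match, No match

The rule appears to be: material is not glass AND weight ≥ 10.
{material=plastic, weight=3, texture=rough, shape=star}: material is plastic, weight = 3, does not fit → No match. {material=stone, weight=18, texture=matte, shape=hexagon}: material is stone, weight = 18, qualifies → Match. {material=glass, weight=18, texture=matte, shape=star}: material is glass, weight = 18, does not fit → No match. {material=glass, weight=1, texture=matte, shape=hexagon}: material is glass, weight = 1, does not fit → No match.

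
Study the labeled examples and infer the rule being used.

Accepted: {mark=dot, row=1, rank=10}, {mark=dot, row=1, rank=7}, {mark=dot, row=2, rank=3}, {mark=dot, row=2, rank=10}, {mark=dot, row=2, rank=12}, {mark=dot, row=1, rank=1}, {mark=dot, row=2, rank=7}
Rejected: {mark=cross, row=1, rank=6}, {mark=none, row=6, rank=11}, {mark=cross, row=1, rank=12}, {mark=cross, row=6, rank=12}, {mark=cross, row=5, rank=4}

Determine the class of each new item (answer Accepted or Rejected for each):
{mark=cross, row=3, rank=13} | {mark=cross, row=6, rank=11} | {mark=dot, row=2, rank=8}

'Accepted' ⟺ mark is dot.

Rejected, Rejected, Accepted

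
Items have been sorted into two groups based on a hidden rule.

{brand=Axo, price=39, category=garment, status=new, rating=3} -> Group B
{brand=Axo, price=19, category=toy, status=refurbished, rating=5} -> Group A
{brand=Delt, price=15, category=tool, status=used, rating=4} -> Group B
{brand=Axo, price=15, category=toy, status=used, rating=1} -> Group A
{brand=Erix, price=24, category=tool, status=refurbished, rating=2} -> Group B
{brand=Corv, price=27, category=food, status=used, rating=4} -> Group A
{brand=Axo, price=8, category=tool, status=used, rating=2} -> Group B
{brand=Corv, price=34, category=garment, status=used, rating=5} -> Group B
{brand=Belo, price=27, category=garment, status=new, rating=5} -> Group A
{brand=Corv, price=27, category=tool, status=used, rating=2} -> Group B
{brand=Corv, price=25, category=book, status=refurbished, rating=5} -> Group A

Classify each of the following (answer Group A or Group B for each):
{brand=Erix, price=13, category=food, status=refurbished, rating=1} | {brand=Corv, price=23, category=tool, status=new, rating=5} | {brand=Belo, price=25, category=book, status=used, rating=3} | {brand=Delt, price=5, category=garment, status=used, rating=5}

Group A, Group B, Group A, Group A

The common property of the 'Group A' items is: category is not tool AND price ≤ 27. No 'Group B' item has it.
{brand=Erix, price=13, category=food, status=refurbished, rating=1} — category is food, price = 13, hence Group A.
{brand=Corv, price=23, category=tool, status=new, rating=5} — category is tool, price = 23, hence Group B.
{brand=Belo, price=25, category=book, status=used, rating=3} — category is book, price = 25, hence Group A.
{brand=Delt, price=5, category=garment, status=used, rating=5} — category is garment, price = 5, hence Group A.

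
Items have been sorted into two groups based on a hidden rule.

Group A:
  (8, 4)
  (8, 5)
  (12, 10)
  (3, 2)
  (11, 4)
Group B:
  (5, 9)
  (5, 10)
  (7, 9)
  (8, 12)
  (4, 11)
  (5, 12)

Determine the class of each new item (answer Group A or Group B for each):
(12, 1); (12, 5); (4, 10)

A rule that fits every label: first > second — true of each 'Group A' example, false of each 'Group B' one.
(12, 1): 12 > 1, has this property → Group A. (12, 5): 12 > 5, has this property → Group A. (4, 10): 4 < 10, does not satisfy this → Group B.

Group A, Group A, Group B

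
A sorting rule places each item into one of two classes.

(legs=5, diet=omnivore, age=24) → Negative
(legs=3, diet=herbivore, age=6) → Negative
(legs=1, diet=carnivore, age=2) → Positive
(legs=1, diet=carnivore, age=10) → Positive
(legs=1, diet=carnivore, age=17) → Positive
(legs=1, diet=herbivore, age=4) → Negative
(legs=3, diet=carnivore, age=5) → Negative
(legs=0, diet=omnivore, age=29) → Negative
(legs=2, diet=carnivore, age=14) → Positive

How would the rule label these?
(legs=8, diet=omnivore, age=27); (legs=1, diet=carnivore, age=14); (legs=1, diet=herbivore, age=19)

A rule that fits every label: diet is carnivore AND legs ≤ 2 — true of each 'Positive' example, false of each 'Negative' one.
(legs=8, diet=omnivore, age=27): diet is omnivore, legs = 8 — does not pass, so Negative.
(legs=1, diet=carnivore, age=14): diet is carnivore, legs = 1 — fits, so Positive.
(legs=1, diet=herbivore, age=19): diet is herbivore, legs = 1 — does not pass, so Negative.

Negative, Positive, Negative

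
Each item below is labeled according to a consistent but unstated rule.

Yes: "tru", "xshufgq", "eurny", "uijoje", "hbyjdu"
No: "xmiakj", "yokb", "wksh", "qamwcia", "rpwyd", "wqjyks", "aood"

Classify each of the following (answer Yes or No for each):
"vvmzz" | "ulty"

No, Yes

The common property of the 'Yes' items is: contains 'u'. No 'No' item has it.
"vvmzz": No (no 'u').
"ulty": Yes (has 'u').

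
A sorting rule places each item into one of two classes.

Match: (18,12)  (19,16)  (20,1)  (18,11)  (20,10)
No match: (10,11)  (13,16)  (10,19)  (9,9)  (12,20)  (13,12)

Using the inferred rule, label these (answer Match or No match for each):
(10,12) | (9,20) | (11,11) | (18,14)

No match, No match, No match, Match

The rule appears to be: first ≥ 16.
(10,12) — first 10, hence No match.
(9,20) — first 9, hence No match.
(11,11) — first 11, hence No match.
(18,14) — first 18, hence Match.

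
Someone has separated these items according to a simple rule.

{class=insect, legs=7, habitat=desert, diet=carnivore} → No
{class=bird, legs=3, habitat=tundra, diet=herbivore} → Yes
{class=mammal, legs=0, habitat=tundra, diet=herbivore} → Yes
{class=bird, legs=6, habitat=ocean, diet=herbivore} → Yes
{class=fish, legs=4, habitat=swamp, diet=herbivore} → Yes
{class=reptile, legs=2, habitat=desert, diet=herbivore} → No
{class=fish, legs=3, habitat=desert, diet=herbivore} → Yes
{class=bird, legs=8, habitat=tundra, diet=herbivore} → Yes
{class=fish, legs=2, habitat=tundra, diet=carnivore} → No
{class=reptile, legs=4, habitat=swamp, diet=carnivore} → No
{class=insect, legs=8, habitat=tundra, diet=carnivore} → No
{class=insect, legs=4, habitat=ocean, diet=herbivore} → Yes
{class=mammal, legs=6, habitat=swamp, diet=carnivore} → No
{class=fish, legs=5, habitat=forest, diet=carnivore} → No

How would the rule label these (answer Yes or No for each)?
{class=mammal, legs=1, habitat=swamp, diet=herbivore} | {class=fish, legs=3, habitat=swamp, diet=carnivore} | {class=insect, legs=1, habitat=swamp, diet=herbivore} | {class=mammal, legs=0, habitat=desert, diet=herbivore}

'Yes' ⟺ diet is herbivore AND legs ≠ 2.
{class=mammal, legs=1, habitat=swamp, diet=herbivore}: diet is herbivore, legs = 1, meets the rule → Yes. {class=fish, legs=3, habitat=swamp, diet=carnivore}: diet is carnivore, legs = 3, fails this test → No. {class=insect, legs=1, habitat=swamp, diet=herbivore}: diet is herbivore, legs = 1, meets the rule → Yes. {class=mammal, legs=0, habitat=desert, diet=herbivore}: diet is herbivore, legs = 0, meets the rule → Yes.

Yes, No, Yes, Yes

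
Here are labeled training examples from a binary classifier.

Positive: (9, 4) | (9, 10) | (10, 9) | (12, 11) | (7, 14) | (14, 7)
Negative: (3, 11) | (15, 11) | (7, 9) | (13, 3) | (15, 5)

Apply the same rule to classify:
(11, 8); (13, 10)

The simplest hypothesis consistent with all the labels is: sum is odd.
(11, 8): 11+8 = 19, passes → Positive.
(13, 10): 13+10 = 23, passes → Positive.

Positive, Positive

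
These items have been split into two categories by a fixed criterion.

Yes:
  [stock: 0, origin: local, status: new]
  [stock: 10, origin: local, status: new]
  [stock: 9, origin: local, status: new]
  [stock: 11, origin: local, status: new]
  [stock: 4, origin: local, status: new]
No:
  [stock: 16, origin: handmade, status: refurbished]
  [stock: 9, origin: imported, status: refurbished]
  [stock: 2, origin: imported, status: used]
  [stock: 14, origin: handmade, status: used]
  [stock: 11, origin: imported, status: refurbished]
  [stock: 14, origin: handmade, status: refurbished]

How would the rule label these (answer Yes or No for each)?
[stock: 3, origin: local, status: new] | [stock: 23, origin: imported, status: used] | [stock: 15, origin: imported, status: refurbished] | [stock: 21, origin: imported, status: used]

Yes, No, No, No

The distinguishing property — status is new — holds for all the 'Yes' cases and none of the 'No' cases.
[stock: 3, origin: local, status: new]: status is new, matches → Yes. [stock: 23, origin: imported, status: used]: status is used, fails the rule → No. [stock: 15, origin: imported, status: refurbished]: status is refurbished, fails the rule → No. [stock: 21, origin: imported, status: used]: status is used, fails the rule → No.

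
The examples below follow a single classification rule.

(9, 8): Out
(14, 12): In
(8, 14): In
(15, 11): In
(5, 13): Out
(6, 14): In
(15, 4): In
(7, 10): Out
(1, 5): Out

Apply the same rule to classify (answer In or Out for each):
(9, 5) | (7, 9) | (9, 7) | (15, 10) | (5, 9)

Out, Out, Out, In, Out

'In' ⟺ sum ≥ 19.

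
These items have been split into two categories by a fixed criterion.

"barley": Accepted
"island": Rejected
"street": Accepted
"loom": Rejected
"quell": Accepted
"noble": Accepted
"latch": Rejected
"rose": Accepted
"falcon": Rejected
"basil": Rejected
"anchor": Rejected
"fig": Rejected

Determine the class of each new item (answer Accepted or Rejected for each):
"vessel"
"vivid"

The common property of the 'Accepted' items is: contains 'e'. No 'Rejected' item has it.

Accepted, Rejected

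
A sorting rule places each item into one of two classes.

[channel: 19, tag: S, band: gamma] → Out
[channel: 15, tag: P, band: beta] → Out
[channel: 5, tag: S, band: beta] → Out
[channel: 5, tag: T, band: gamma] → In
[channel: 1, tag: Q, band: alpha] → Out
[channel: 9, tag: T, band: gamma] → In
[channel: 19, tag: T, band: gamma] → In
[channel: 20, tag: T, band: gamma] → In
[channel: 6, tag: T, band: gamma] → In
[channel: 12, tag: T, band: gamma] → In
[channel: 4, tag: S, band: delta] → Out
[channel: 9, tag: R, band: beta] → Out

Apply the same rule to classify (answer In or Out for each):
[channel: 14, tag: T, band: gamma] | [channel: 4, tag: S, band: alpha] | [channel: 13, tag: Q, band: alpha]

The classifier is using: tag is T.
[channel: 14, tag: T, band: gamma] — tag is T, hence In. [channel: 4, tag: S, band: alpha] — tag is S, hence Out. [channel: 13, tag: Q, band: alpha] — tag is Q, hence Out.

In, Out, Out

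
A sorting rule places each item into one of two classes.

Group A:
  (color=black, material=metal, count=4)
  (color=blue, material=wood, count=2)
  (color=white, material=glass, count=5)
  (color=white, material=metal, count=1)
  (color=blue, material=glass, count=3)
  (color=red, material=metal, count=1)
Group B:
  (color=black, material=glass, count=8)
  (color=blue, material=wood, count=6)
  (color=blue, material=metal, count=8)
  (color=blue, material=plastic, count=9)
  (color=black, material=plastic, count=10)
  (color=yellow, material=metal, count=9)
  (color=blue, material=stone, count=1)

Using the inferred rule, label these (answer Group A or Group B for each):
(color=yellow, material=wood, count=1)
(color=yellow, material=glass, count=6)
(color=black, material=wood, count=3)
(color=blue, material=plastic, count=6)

All 'Group A' examples share one property — material is not stone AND count ≤ 5 — and every 'Group B' example lacks it.
(color=yellow, material=wood, count=1): material is wood, count = 1 — fits, so Group A.
(color=yellow, material=glass, count=6): material is glass, count = 6 — doesn't qualify, so Group B.
(color=black, material=wood, count=3): material is wood, count = 3 — fits, so Group A.
(color=blue, material=plastic, count=6): material is plastic, count = 6 — doesn't qualify, so Group B.

Group A, Group B, Group A, Group B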